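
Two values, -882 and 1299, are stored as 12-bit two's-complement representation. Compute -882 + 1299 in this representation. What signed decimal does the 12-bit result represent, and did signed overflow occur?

-882 → 110010001110
1299 → 010100010011
  110010001110
+ 010100010011
= 000110100001  (discard carry-out 1)
Result 000110100001: MSB = 0 → value 417.
Addends have opposite signs, so signed overflow cannot occur.

417; no overflow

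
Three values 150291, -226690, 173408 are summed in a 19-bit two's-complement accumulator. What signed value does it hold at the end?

150291 + (-226690) = -76399 (1101101010110010001)
-76399 + 173408 = 97009 (0010111101011110001)

97009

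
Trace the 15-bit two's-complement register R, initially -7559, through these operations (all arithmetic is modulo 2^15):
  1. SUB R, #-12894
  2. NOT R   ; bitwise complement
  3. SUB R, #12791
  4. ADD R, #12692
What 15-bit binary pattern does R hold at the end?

110101011000101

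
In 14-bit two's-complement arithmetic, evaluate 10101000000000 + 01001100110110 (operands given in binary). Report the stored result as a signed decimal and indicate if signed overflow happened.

10101000000000 = -5632 (signed)
01001100110110 = 4918 (signed)
  10101000000000
+ 01001100110110
= 11110100110110
Result 11110100110110: MSB = 1 → 15670 − 16384 = -714.
Addends have opposite signs, so signed overflow cannot occur.

-714; no overflow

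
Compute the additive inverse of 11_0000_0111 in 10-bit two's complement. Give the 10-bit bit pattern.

0011111001

Invert: 0011111000. Add 1: 0011111001.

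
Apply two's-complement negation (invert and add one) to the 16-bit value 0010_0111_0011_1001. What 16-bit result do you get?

1101100011000111

Invert: 1101100011000110. Add 1: 1101100011000111.
Check: 0010011100111001 = 10041, 1101100011000111 = -10041.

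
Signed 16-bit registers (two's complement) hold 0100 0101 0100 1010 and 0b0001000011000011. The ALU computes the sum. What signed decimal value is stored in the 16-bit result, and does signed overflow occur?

0100 0101 0100 1010 → 0100010101001010 = 17738 (signed)
0b0001000011000011 → 0001000011000011 = 4291 (signed)
  0100010101001010
+ 0001000011000011
= 0101011000001101
Result 0101011000001101: MSB = 0 → value 22029.
Both addends are non-negative and so is the stored result: no signed overflow.

22029; no overflow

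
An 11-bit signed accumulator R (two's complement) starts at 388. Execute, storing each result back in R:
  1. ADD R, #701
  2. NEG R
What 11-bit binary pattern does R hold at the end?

01110111111

Start: R = 388 = 00110000100.
R = 388 + 701 = 1089; wraps to -959 = 10001000001
R = −(-959) = 959 = 01110111111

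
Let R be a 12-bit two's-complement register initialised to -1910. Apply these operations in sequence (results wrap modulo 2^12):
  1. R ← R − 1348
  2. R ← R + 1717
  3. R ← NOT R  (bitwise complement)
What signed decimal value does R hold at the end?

1540

Start: R = -1910 = 100010001010.
R = -1910 − 1348 = -3258; wraps to 838 = 001101000110
R = 838 + 1717 = 2555; wraps to -1541 = 100111111011
R = NOT 100111111011 = 011000000100 = 1540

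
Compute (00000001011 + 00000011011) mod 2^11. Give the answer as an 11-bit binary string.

00000100110

  00000001011
+ 00000011011
= 00000100110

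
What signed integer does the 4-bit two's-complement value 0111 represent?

7

MSB is 0, so the value is non-negative: 0111 = 7.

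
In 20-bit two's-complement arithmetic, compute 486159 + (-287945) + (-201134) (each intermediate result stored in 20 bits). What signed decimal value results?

486159 + (-287945) = 198214 (00110000011001000110)
198214 + (-201134) = -2920 (11111111010010011000)

-2920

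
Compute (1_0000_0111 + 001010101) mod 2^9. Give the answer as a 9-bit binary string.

  100000111
+ 001010101
= 101011100

101011100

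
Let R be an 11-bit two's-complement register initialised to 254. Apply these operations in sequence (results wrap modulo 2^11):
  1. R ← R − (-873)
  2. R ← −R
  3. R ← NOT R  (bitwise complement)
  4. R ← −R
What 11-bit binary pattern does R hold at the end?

Start: R = 254 = 00011111110.
R = 254 − (-873) = 1127; wraps to -921 = 10001100111
R = −(-921) = 921 = 01110011001
R = NOT 01110011001 = 10001100110 = -922
R = −(-922) = 922 = 01110011010

01110011010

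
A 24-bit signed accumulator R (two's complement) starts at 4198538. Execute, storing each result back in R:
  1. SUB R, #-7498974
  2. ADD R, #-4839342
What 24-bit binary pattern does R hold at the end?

Start: R = 4198538 = 010000000001000010001010.
R = 4198538 − (-7498974) = 11697512; wraps to -5079704 = 101100100111110101101000
R = -5079704 + (-4839342) = -9919046; wraps to 6858170 = 011010001010010110111010

011010001010010110111010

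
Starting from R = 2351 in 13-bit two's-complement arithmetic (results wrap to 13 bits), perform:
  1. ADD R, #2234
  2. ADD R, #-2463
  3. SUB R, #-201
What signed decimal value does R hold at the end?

2323

Start: R = 2351 = 0100100101111.
R = 2351 + 2234 = 4585; wraps to -3607 = 1000111101001
R = -3607 + (-2463) = -6070; wraps to 2122 = 0100001001010
R = 2122 − (-201) = 2323 = 0100100010011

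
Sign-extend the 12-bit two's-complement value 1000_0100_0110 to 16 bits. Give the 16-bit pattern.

1111100001000110

MSB of 100001000110 is 1; replicate it into the new high bits.
1111|100001000110 → 1111100001000110 (still -1978).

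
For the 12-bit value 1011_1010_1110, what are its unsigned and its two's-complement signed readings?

unsigned = 2990, signed = -1106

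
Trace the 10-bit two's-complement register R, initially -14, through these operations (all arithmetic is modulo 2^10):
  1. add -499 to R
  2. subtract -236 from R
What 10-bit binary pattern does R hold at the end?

1011101011

Start: R = -14 = 1111110010.
R = -14 + (-499) = -513; wraps to 511 = 0111111111
R = 511 − (-236) = 747; wraps to -277 = 1011101011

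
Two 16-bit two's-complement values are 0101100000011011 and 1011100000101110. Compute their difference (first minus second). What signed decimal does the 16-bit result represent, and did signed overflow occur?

0101100000011011 = 22555 (signed)
1011100000101110 = -18386 (signed)
Subtract via negate-and-add: invert 1011100000101110 + 1 = 0100011111010010 (i.e. 18386).
  0101100000011011
+ 0100011111010010
= 1001111111101101
Result 1001111111101101: MSB = 1 → 40941 − 65536 = -24595.
Both addends (after negating the subtrahend) are non-negative but the stored result is negative: signed overflow. The true value 22555 − (-18386) = 40941 lies outside [-32768, 32767].

-24595; overflow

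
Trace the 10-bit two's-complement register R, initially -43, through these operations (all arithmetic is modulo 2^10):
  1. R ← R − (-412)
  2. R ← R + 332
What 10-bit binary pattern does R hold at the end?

1010111101

Start: R = -43 = 1111010101.
R = -43 − (-412) = 369 = 0101110001
R = 369 + 332 = 701; wraps to -323 = 1010111101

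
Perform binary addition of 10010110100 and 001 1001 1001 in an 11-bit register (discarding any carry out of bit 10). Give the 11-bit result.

11001001101

  10010110100
+ 00110011001
= 11001001101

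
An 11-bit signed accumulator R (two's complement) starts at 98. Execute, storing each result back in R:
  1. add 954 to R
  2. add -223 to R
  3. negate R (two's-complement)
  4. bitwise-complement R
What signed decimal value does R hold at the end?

828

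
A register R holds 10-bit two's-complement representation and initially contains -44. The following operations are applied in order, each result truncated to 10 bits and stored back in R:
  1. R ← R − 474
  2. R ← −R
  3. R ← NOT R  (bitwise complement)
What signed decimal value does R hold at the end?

Start: R = -44 = 1111010100.
R = -44 − 474 = -518; wraps to 506 = 0111111010
R = −(506) = -506 = 1000000110
R = NOT 1000000110 = 0111111001 = 505

505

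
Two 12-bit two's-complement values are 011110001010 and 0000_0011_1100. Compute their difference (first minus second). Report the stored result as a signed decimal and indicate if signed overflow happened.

1870; no overflow

011110001010 = 1930 (signed)
0000_0011_1100 → 000000111100 = 60 (signed)
Subtract via negate-and-add: invert 000000111100 + 1 = 111111000100 (i.e. -60).
  011110001010
+ 111111000100
= 011101001110  (discard carry-out 1)
Result 011101001110: MSB = 0 → value 1870.
Addends (after negating the subtrahend) have opposite signs, so signed overflow cannot occur.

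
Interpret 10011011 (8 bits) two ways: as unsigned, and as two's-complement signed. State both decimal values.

Unsigned: 10011011 = 155.
Signed: MSB=1 → 155 − 256 = -101.

unsigned = 155, signed = -101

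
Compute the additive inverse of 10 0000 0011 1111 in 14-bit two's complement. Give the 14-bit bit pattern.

01111111000001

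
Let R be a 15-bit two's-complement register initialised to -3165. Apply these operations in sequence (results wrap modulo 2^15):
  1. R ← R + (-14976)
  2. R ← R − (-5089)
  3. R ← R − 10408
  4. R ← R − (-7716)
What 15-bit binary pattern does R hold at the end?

100001010000000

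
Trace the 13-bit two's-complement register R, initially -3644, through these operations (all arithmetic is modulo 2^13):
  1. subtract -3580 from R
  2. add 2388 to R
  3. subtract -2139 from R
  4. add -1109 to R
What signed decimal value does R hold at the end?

Start: R = -3644 = 1000111000100.
R = -3644 − (-3580) = -64 = 1111111000000
R = -64 + 2388 = 2324 = 0100100010100
R = 2324 − (-2139) = 4463; wraps to -3729 = 1000101101111
R = -3729 + (-1109) = -4838; wraps to 3354 = 0110100011010

3354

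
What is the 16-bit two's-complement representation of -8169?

|-8169| = 8169 = 0001111111101001 in 16 bits.
Invert the bits: 1110000000010110. Add 1: 1110000000010111.
Check: 1110000000010111 reads as 57367 − 65536 = -8169.

1110000000010111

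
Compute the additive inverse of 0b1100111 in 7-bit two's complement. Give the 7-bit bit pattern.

Invert: 0011000. Add 1: 0011001.
Check: 1100111 = -25, 0011001 = 25.

0011001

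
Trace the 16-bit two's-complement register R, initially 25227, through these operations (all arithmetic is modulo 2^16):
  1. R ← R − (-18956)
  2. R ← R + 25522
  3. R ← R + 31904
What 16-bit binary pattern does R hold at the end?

1000110011101001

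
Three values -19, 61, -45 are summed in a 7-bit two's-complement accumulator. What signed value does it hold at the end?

-19 + 61 = 42 (0101010)
42 + (-45) = -3 (1111101)

-3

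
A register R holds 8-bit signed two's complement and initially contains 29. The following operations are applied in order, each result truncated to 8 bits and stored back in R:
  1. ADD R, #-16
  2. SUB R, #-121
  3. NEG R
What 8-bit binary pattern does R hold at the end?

Start: R = 29 = 00011101.
R = 29 + (-16) = 13 = 00001101
R = 13 − (-121) = 134; wraps to -122 = 10000110
R = −(-122) = 122 = 01111010

01111010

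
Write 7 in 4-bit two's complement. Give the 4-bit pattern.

7 is non-negative, so write it directly in 4 bits: 0111.

0111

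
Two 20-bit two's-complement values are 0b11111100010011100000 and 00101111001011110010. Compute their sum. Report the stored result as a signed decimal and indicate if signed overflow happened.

178130; no overflow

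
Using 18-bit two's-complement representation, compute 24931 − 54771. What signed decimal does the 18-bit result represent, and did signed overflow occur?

-29840; no overflow

24931 → 000110000101100011
54771 → 001101010111110011
Subtract via negate-and-add: invert 001101010111110011 + 1 = 110010101000001101 (i.e. -54771).
  000110000101100011
+ 110010101000001101
= 111000101101110000
Result 111000101101110000: MSB = 1 → 232304 − 262144 = -29840.
Addends (after negating the subtrahend) have opposite signs, so signed overflow cannot occur.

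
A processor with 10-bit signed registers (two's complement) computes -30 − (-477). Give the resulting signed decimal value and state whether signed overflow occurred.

447; no overflow

-30 → 1111100010
-477 → 1000100011
Subtract via negate-and-add: invert 1000100011 + 1 = 0111011101 (i.e. 477).
  1111100010
+ 0111011101
= 0110111111  (discard carry-out 1)
Result 0110111111: MSB = 0 → value 447.
Addends (after negating the subtrahend) have opposite signs, so signed overflow cannot occur.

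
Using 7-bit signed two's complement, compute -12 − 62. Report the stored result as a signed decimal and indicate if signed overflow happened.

-12 → 1110100
62 → 0111110
Subtract via negate-and-add: invert 0111110 + 1 = 1000010 (i.e. -62).
  1110100
+ 1000010
= 0110110  (discard carry-out 1)
Result 0110110: MSB = 0 → value 54.
Both addends (after negating the subtrahend) are negative but the stored result is non-negative: signed overflow. The true value -12 − 62 = -74 lies outside [-64, 63].

54; overflow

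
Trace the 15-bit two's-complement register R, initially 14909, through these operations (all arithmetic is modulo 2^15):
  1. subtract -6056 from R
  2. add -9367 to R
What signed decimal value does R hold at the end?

Start: R = 14909 = 011101000111101.
R = 14909 − (-6056) = 20965; wraps to -11803 = 101000111100101
R = -11803 + (-9367) = -21170; wraps to 11598 = 010110101001110

11598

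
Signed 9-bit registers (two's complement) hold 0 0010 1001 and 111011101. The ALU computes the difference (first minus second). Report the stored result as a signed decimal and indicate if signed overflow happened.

0 0010 1001 → 000101001 = 41 (signed)
111011101 = -35 (signed)
Subtract via negate-and-add: invert 111011101 + 1 = 000100011 (i.e. 35).
  000101001
+ 000100011
= 001001100
Result 001001100: MSB = 0 → value 76.
Both addends (after negating the subtrahend) are non-negative and so is the stored result: no signed overflow.

76; no overflow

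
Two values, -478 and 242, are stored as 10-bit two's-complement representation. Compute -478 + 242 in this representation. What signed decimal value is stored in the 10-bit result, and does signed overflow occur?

-236; no overflow

-478 → 1000100010
242 → 0011110010
  1000100010
+ 0011110010
= 1100010100
Result 1100010100: MSB = 1 → 788 − 1024 = -236.
Addends have opposite signs, so signed overflow cannot occur.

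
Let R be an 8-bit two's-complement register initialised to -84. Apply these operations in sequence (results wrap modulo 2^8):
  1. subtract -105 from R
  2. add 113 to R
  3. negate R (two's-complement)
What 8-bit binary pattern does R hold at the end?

Start: R = -84 = 10101100.
R = -84 − (-105) = 21 = 00010101
R = 21 + 113 = 134; wraps to -122 = 10000110
R = −(-122) = 122 = 01111010

01111010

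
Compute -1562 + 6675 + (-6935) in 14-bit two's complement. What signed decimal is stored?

-1562 + 6675 = 5113 (01001111111001)
5113 + (-6935) = -1822 (11100011100010)

-1822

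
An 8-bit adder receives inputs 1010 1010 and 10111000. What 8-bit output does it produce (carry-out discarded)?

01100010

  10101010
+ 10111000
= 01100010  (discard carry-out 1)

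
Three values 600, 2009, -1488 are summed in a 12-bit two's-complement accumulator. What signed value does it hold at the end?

600 + 2009 = 2609 → wraps to -1487 (101000110001)
-1487 + (-1488) = -2975 → wraps to 1121 (010001100001)

1121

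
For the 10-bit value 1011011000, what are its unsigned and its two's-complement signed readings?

Unsigned: 1011011000 = 728.
Signed: MSB=1 → 728 − 1024 = -296.

unsigned = 728, signed = -296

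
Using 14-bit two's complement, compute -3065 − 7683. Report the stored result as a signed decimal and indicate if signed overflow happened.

-3065 → 11010000000111
7683 → 01111000000011
Subtract via negate-and-add: invert 01111000000011 + 1 = 10000111111101 (i.e. -7683).
  11010000000111
+ 10000111111101
= 01011000000100  (discard carry-out 1)
Result 01011000000100: MSB = 0 → value 5636.
Both addends (after negating the subtrahend) are negative but the stored result is non-negative: signed overflow. The true value -3065 − 7683 = -10748 lies outside [-8192, 8191].

5636; overflow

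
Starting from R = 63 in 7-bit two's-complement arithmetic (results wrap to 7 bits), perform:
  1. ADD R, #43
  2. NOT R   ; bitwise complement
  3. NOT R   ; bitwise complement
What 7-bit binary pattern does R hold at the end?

1101010

Start: R = 63 = 0111111.
R = 63 + 43 = 106; wraps to -22 = 1101010
R = NOT 1101010 = 0010101 = 21
R = NOT 0010101 = 1101010 = -22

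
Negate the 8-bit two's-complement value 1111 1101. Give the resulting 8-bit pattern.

Invert: 00000010. Add 1: 00000011.
Check: 11111101 = -3, 00000011 = 3.

00000011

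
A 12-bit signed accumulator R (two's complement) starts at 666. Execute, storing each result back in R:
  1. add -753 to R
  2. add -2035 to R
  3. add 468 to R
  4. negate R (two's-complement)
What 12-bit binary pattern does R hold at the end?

011001110110

Start: R = 666 = 001010011010.
R = 666 + (-753) = -87 = 111110101001
R = -87 + (-2035) = -2122; wraps to 1974 = 011110110110
R = 1974 + 468 = 2442; wraps to -1654 = 100110001010
R = −(-1654) = 1654 = 011001110110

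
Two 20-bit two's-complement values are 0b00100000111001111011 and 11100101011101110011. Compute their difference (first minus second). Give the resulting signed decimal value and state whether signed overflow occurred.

0b00100000111001111011 → 00100000111001111011 = 134779 (signed)
11100101011101110011 = -108685 (signed)
Subtract via negate-and-add: invert 11100101011101110011 + 1 = 00011010100010001101 (i.e. 108685).
  00100000111001111011
+ 00011010100010001101
= 00111011011100001000
Result 00111011011100001000: MSB = 0 → value 243464.
Both addends (after negating the subtrahend) are non-negative and so is the stored result: no signed overflow.

243464; no overflow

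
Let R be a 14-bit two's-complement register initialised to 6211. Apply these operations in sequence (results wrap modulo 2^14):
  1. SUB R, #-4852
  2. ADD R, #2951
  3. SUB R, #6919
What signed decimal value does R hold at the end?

Start: R = 6211 = 01100001000011.
R = 6211 − (-4852) = 11063; wraps to -5321 = 10101100110111
R = -5321 + 2951 = -2370 = 11011010111110
R = -2370 − 6919 = -9289; wraps to 7095 = 01101110110111

7095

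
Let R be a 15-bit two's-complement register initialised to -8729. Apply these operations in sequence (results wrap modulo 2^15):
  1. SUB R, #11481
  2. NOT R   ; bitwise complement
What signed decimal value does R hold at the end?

-12559

Start: R = -8729 = 101110111100111.
R = -8729 − 11481 = -20210; wraps to 12558 = 011000100001110
R = NOT 011000100001110 = 100111011110001 = -12559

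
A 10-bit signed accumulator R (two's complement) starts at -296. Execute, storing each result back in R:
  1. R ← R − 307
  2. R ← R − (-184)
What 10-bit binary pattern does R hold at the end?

Start: R = -296 = 1011011000.
R = -296 − 307 = -603; wraps to 421 = 0110100101
R = 421 − (-184) = 605; wraps to -419 = 1001011101

1001011101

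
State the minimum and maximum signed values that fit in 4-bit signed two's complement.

Minimum: −2^3 = -8.
Maximum: 2^3 − 1 = 7.

min = -8, max = 7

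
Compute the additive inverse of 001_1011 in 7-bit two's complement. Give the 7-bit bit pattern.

Invert: 1100100. Add 1: 1100101.
Check: 0011011 = 27, 1100101 = -27.

1100101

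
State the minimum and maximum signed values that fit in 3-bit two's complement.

min = -4, max = 3

Minimum: −2^2 = -4.
Maximum: 2^2 − 1 = 3.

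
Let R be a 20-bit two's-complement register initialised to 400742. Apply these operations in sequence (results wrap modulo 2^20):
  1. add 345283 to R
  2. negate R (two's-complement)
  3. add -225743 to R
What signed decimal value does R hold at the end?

Start: R = 400742 = 01100001110101100110.
R = 400742 + 345283 = 746025; wraps to -302551 = 10110110001000101001
R = −(-302551) = 302551 = 01001001110111010111
R = 302551 + (-225743) = 76808 = 00010010110000001000

76808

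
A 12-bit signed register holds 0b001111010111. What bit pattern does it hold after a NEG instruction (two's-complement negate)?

110000101001

Invert: 110000101000. Add 1: 110000101001.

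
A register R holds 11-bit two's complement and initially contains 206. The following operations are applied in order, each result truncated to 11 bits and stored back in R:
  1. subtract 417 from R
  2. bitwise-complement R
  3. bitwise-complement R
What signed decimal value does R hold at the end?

-211

Start: R = 206 = 00011001110.
R = 206 − 417 = -211 = 11100101101
R = NOT 11100101101 = 00011010010 = 210
R = NOT 00011010010 = 11100101101 = -211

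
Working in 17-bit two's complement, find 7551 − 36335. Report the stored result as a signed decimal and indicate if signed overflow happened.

-28784; no overflow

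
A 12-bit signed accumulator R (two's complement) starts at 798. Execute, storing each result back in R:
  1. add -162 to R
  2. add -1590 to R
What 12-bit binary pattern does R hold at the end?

Start: R = 798 = 001100011110.
R = 798 + (-162) = 636 = 001001111100
R = 636 + (-1590) = -954 = 110001000110

110001000110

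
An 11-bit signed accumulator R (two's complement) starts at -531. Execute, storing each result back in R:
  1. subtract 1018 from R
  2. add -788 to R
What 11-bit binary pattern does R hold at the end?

11011011111

Start: R = -531 = 10111101101.
R = -531 − 1018 = -1549; wraps to 499 = 00111110011
R = 499 + (-788) = -289 = 11011011111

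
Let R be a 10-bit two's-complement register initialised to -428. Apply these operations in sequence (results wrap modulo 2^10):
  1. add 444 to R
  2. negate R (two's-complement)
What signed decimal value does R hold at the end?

-16

Start: R = -428 = 1001010100.
R = -428 + 444 = 16 = 0000010000
R = −(16) = -16 = 1111110000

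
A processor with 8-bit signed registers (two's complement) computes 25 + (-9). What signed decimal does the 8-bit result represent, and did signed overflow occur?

25 → 00011001
-9 → 11110111
  00011001
+ 11110111
= 00010000  (discard carry-out 1)
Result 00010000: MSB = 0 → value 16.
Addends have opposite signs, so signed overflow cannot occur.

16; no overflow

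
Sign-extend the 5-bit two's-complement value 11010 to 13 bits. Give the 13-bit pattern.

1111111111010

MSB of 11010 is 1; replicate it into the new high bits.
11111111|11010 → 1111111111010 (still -6).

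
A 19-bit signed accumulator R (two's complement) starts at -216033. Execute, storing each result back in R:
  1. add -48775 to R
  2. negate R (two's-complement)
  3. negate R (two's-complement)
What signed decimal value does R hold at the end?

259480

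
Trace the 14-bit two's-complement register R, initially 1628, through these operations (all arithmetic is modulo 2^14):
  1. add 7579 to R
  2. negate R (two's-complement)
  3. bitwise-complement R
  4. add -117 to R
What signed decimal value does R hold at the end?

Start: R = 1628 = 00011001011100.
R = 1628 + 7579 = 9207; wraps to -7177 = 10001111110111
R = −(-7177) = 7177 = 01110000001001
R = NOT 01110000001001 = 10001111110110 = -7178
R = -7178 + (-117) = -7295 = 10001110000001

-7295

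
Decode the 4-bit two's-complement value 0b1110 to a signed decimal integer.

-2

MSB is 1, so the value is negative.
Invert: 0001. Add 1: 0010 = 2. So the value is −2.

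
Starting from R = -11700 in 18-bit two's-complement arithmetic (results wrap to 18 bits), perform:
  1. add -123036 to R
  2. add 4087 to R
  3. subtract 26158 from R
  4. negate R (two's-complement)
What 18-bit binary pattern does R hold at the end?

Start: R = -11700 = 111101001001001100.
R = -11700 + (-123036) = -134736; wraps to 127408 = 011111000110110000
R = 127408 + 4087 = 131495; wraps to -130649 = 100000000110100111
R = -130649 − 26158 = -156807; wraps to 105337 = 011001101101111001
R = −(105337) = -105337 = 100110010010000111

100110010010000111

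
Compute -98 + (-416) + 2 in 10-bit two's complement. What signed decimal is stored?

-512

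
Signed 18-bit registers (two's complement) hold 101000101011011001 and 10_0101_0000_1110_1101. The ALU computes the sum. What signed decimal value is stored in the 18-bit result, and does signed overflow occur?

101000101011011001 = -95527 (signed)
10_0101_0000_1110_1101 → 100101000011101101 = -110355 (signed)
  101000101011011001
+ 100101000011101101
= 001101101111000110  (discard carry-out 1)
Result 001101101111000110: MSB = 0 → value 56262.
Both addends are negative but the stored result is non-negative: signed overflow. The true value -95527 + (-110355) = -205882 lies outside [-131072, 131071].

56262; overflow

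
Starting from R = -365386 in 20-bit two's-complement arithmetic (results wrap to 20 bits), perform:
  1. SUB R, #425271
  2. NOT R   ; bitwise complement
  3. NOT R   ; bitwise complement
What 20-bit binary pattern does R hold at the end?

Start: R = -365386 = 10100110110010110110.
R = -365386 − 425271 = -790657; wraps to 257919 = 00111110111101111111
R = NOT 00111110111101111111 = 11000001000010000000 = -257920
R = NOT 11000001000010000000 = 00111110111101111111 = 257919

00111110111101111111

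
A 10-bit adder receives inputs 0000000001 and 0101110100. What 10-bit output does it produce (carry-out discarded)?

0101110101

  0000000001
+ 0101110100
= 0101110101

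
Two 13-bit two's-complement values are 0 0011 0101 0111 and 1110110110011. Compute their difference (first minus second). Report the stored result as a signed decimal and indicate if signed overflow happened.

1444; no overflow

0 0011 0101 0111 → 0001101010111 = 855 (signed)
1110110110011 = -589 (signed)
Subtract via negate-and-add: invert 1110110110011 + 1 = 0001001001101 (i.e. 589).
  0001101010111
+ 0001001001101
= 0010110100100
Result 0010110100100: MSB = 0 → value 1444.
Both addends (after negating the subtrahend) are non-negative and so is the stored result: no signed overflow.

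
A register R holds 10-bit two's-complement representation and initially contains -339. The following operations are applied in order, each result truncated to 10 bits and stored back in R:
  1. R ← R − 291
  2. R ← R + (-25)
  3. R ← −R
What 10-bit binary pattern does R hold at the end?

1010001111

Start: R = -339 = 1010101101.
R = -339 − 291 = -630; wraps to 394 = 0110001010
R = 394 + (-25) = 369 = 0101110001
R = −(369) = -369 = 1010001111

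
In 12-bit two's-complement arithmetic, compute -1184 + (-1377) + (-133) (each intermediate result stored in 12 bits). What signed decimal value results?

1402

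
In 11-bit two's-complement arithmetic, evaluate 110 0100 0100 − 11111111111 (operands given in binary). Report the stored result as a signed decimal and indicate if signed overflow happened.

110 0100 0100 → 11001000100 = -444 (signed)
11111111111 = -1 (signed)
Subtract via negate-and-add: invert 11111111111 + 1 = 00000000001 (i.e. 1).
  11001000100
+ 00000000001
= 11001000101
Result 11001000101: MSB = 1 → 1605 − 2048 = -443.
Addends (after negating the subtrahend) have opposite signs, so signed overflow cannot occur.

-443; no overflow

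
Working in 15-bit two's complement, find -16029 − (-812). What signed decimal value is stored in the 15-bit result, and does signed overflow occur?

-15217; no overflow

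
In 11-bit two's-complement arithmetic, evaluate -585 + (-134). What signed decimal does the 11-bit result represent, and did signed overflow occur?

-585 → 10110110111
-134 → 11101111010
  10110110111
+ 11101111010
= 10100110001  (discard carry-out 1)
Result 10100110001: MSB = 1 → 1329 − 2048 = -719.
Both addends are negative and so is the stored result: no signed overflow.

-719; no overflow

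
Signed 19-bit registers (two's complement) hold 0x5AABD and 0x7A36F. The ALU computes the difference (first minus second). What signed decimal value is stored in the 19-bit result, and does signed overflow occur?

-129202; no overflow

0x5AABD = 1011010101010111101 = -152899 (signed)
0x7A36F = 1111010001101101111 = -23697 (signed)
Subtract via negate-and-add: invert 1111010001101101111 + 1 = 0000101110010010001 (i.e. 23697).
  1011010101010111101
+ 0000101110010010001
= 1100000011101001110
Result 1100000011101001110: MSB = 1 → 395086 − 524288 = -129202.
Addends (after negating the subtrahend) have opposite signs, so signed overflow cannot occur.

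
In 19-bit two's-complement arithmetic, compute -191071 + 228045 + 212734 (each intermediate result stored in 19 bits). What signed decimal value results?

-191071 + 228045 = 36974 (0001001000001101110)
36974 + 212734 = 249708 (0111100111101101100)

249708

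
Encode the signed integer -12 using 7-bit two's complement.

1110100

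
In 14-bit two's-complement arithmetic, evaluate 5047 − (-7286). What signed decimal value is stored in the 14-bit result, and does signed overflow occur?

-4051; overflow

5047 → 01001110110111
-7286 → 10001110001010
Subtract via negate-and-add: invert 10001110001010 + 1 = 01110001110110 (i.e. 7286).
  01001110110111
+ 01110001110110
= 11000000101101
Result 11000000101101: MSB = 1 → 12333 − 16384 = -4051.
Both addends (after negating the subtrahend) are non-negative but the stored result is negative: signed overflow. The true value 5047 − (-7286) = 12333 lies outside [-8192, 8191].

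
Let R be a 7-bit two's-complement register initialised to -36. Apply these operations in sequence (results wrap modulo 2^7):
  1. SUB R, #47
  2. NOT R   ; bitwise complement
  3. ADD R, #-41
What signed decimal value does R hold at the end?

41

Start: R = -36 = 1011100.
R = -36 − 47 = -83; wraps to 45 = 0101101
R = NOT 0101101 = 1010010 = -46
R = -46 + (-41) = -87; wraps to 41 = 0101001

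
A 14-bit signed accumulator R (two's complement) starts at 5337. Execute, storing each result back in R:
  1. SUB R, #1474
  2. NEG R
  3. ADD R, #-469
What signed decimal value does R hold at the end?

Start: R = 5337 = 01010011011001.
R = 5337 − 1474 = 3863 = 00111100010111
R = −(3863) = -3863 = 11000011101001
R = -3863 + (-469) = -4332 = 10111100010100

-4332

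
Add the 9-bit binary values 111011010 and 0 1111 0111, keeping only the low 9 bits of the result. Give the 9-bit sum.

011010001

  111011010
+ 011110111
= 011010001  (discard carry-out 1)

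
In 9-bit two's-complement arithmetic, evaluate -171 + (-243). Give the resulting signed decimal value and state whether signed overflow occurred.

98; overflow

-171 → 101010101
-243 → 100001101
  101010101
+ 100001101
= 001100010  (discard carry-out 1)
Result 001100010: MSB = 0 → value 98.
Both addends are negative but the stored result is non-negative: signed overflow. The true value -171 + (-243) = -414 lies outside [-256, 255].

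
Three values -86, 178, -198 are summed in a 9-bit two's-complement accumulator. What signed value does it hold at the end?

-106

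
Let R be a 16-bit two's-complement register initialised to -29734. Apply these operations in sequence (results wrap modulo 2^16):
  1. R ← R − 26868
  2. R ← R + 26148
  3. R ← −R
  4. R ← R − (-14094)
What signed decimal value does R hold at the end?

-20988

Start: R = -29734 = 1000101111011010.
R = -29734 − 26868 = -56602; wraps to 8934 = 0010001011100110
R = 8934 + 26148 = 35082; wraps to -30454 = 1000100100001010
R = −(-30454) = 30454 = 0111011011110110
R = 30454 − (-14094) = 44548; wraps to -20988 = 1010111000000100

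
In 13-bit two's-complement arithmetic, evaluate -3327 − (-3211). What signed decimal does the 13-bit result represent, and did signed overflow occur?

-116; no overflow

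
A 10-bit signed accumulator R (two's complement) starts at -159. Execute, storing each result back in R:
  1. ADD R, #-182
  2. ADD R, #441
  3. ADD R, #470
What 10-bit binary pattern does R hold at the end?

1000111010

Start: R = -159 = 1101100001.
R = -159 + (-182) = -341 = 1010101011
R = -341 + 441 = 100 = 0001100100
R = 100 + 470 = 570; wraps to -454 = 1000111010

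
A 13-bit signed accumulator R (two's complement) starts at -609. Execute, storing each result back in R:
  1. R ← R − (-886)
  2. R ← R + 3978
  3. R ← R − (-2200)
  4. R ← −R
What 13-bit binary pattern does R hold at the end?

Start: R = -609 = 1110110011111.
R = -609 − (-886) = 277 = 0000100010101
R = 277 + 3978 = 4255; wraps to -3937 = 1000010011111
R = -3937 − (-2200) = -1737 = 1100100110111
R = −(-1737) = 1737 = 0011011001001

0011011001001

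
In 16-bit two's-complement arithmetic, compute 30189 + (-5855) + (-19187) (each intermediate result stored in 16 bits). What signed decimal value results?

5147

30189 + (-5855) = 24334 (0101111100001110)
24334 + (-19187) = 5147 (0001010000011011)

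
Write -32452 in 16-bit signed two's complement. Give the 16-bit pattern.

|-32452| = 32452 = 0111111011000100 in 16 bits.
Invert the bits: 1000000100111011. Add 1: 1000000100111100.

1000000100111100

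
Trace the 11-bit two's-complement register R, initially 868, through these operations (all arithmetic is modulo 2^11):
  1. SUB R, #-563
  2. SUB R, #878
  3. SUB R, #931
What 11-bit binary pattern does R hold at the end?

11010000110

Start: R = 868 = 01101100100.
R = 868 − (-563) = 1431; wraps to -617 = 10110010111
R = -617 − 878 = -1495; wraps to 553 = 01000101001
R = 553 − 931 = -378 = 11010000110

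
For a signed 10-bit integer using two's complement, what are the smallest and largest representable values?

Minimum: −2^9 = -512.
Maximum: 2^9 − 1 = 511.

min = -512, max = 511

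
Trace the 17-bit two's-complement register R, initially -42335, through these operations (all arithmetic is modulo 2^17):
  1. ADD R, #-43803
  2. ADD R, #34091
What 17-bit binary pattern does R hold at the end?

10011010010110001

Start: R = -42335 = 10101101010100001.
R = -42335 + (-43803) = -86138; wraps to 44934 = 01010111110000110
R = 44934 + 34091 = 79025; wraps to -52047 = 10011010010110001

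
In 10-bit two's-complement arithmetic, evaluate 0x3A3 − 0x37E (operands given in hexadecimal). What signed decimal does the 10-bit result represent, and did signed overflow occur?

37; no overflow

0x3A3 = 1110100011 = -93 (signed)
0x37E = 1101111110 = -130 (signed)
Subtract via negate-and-add: invert 1101111110 + 1 = 0010000010 (i.e. 130).
  1110100011
+ 0010000010
= 0000100101  (discard carry-out 1)
Result 0000100101: MSB = 0 → value 37.
Addends (after negating the subtrahend) have opposite signs, so signed overflow cannot occur.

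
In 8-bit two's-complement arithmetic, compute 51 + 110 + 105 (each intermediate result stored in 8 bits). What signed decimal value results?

10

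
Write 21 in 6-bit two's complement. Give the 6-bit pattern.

010101

21 is non-negative, so write it directly in 6 bits: 010101.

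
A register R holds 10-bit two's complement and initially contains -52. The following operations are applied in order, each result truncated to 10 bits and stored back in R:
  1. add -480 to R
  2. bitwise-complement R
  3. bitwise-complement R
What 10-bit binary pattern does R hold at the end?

0111101100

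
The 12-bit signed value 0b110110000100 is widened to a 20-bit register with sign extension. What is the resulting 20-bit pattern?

11111111110110000100

MSB of 110110000100 is 1; replicate it into the new high bits.
11111111|110110000100 → 11111111110110000100 (still -636).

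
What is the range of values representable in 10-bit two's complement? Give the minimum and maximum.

Minimum: −2^9 = -512.
Maximum: 2^9 − 1 = 511.

min = -512, max = 511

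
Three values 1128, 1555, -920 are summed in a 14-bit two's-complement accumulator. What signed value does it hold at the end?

1128 + 1555 = 2683 (00101001111011)
2683 + (-920) = 1763 (00011011100011)

1763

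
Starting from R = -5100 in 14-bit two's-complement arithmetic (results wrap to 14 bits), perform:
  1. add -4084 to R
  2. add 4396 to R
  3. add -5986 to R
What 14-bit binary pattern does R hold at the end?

01010111101010

Start: R = -5100 = 10110000010100.
R = -5100 + (-4084) = -9184; wraps to 7200 = 01110000100000
R = 7200 + 4396 = 11596; wraps to -4788 = 10110101001100
R = -4788 + (-5986) = -10774; wraps to 5610 = 01010111101010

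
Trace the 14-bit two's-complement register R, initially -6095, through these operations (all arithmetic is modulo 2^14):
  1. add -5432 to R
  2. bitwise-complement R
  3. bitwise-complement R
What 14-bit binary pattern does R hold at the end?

01001011111001

Start: R = -6095 = 10100000110001.
R = -6095 + (-5432) = -11527; wraps to 4857 = 01001011111001
R = NOT 01001011111001 = 10110100000110 = -4858
R = NOT 10110100000110 = 01001011111001 = 4857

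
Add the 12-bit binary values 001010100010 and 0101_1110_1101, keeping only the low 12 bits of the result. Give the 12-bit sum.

100010001111

  001010100010
+ 010111101101
= 100010001111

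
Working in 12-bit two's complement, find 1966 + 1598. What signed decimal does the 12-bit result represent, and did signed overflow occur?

-532; overflow

1966 → 011110101110
1598 → 011000111110
  011110101110
+ 011000111110
= 110111101100
Result 110111101100: MSB = 1 → 3564 − 4096 = -532.
Both addends are non-negative but the stored result is negative: signed overflow. The true value 1966 + 1598 = 3564 lies outside [-2048, 2047].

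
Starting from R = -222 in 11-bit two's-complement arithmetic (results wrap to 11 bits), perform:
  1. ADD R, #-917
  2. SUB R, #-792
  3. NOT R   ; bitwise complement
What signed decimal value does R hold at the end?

346

Start: R = -222 = 11100100010.
R = -222 + (-917) = -1139; wraps to 909 = 01110001101
R = 909 − (-792) = 1701; wraps to -347 = 11010100101
R = NOT 11010100101 = 00101011010 = 346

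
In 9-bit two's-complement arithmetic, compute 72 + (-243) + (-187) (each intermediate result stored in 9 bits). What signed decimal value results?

72 + (-243) = -171 (101010101)
-171 + (-187) = -358 → wraps to 154 (010011010)

154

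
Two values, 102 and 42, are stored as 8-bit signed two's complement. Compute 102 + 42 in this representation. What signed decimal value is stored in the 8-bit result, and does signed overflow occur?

-112; overflow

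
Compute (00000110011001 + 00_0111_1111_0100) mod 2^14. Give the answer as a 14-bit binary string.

  00000110011001
+ 00011111110100
= 00100110001101

00100110001101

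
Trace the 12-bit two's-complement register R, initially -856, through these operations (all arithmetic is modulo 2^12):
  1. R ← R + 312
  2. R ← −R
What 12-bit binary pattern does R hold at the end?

Start: R = -856 = 110010101000.
R = -856 + 312 = -544 = 110111100000
R = −(-544) = 544 = 001000100000

001000100000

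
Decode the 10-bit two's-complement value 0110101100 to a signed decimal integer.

MSB is 0, so the value is non-negative: 0110101100 = 428.

428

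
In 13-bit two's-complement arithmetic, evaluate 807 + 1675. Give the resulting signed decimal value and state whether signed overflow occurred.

2482; no overflow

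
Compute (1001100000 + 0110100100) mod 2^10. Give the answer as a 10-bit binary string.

0000000100

  1001100000
+ 0110100100
= 0000000100  (discard carry-out 1)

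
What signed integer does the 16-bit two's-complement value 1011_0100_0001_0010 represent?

-19438

MSB is 1, so the value is negative.
Invert: 0100101111101101. Add 1: 0100101111101110 = 19438. So the value is −19438.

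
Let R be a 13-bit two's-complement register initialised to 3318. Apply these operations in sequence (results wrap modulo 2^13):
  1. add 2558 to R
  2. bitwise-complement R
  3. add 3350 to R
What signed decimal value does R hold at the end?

-2527

Start: R = 3318 = 0110011110110.
R = 3318 + 2558 = 5876; wraps to -2316 = 1011011110100
R = NOT 1011011110100 = 0100100001011 = 2315
R = 2315 + 3350 = 5665; wraps to -2527 = 1011000100001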